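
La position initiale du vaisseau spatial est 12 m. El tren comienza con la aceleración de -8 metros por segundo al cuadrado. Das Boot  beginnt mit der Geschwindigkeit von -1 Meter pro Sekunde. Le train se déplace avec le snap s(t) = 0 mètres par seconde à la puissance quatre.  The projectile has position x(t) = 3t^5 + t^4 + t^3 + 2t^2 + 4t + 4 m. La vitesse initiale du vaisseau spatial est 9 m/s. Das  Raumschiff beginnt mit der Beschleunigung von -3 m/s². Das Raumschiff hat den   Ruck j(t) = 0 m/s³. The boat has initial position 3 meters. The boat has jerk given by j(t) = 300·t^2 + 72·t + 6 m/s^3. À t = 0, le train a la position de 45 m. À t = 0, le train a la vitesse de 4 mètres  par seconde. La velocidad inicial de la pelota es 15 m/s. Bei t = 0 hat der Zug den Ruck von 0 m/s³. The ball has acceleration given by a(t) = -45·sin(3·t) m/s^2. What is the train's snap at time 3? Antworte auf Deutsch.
Wir haben den Snap s(t) = 0. Durch Einsetzen von t = 3: s(3) = 0.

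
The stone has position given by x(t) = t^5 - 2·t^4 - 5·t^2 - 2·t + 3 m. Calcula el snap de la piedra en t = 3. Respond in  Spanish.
Para resolver esto, necesitamos tomar 4 derivadas de nuestra ecuación de la posición x(t) = t^5 - 2·t^4 - 5·t^2 - 2·t + 3. La derivada de la posición da la velocidad: v(t) = 5·t^4 - 8·t^3 - 10·t - 2. Derivando la velocidad, obtenemos la aceleración: a(t) = 20·t^3 - 24·t^2 - 10. Tomando d/dt de a(t), encontramos j(t) = 60·t^2 - 48·t. Derivando la sacudida, obtenemos el snap: s(t) = 120·t - 48. Tenemos el snap s(t) = 120·t - 48. Sustituyendo t = 3: s(3) = 312.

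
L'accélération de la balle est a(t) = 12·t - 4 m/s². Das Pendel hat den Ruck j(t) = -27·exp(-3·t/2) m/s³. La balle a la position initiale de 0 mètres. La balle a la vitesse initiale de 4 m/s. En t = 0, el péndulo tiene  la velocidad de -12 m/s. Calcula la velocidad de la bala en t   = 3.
Para resolver esto, necesitamos tomar 1 antiderivada de nuestra ecuación de la aceleración a(t) = 12·t - 4. La antiderivada de la aceleración, con v(0) = 4, da la velocidad: v(t) = 6·t^2 - 4·t + 4. Tenemos la velocidad v(t) = 6·t^2 - 4·t + 4. Sustituyendo t = 3: v(3) = 46.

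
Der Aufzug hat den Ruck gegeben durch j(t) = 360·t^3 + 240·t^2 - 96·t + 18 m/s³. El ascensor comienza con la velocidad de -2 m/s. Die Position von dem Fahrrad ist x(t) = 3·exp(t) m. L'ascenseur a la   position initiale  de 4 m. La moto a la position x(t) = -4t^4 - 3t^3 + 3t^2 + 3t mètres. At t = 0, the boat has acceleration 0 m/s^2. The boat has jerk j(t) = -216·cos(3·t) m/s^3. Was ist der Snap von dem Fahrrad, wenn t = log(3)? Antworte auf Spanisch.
Para resolver esto, necesitamos tomar 4 derivadas de nuestra ecuación de la posición x(t) = 3·exp(t). Tomando d/dt de x(t), encontramos v(t) = 3·exp(t). Tomando d/dt de v(t), encontramos a(t) = 3·exp(t). La derivada de la aceleración da la sacudida: j(t) = 3·exp(t). Derivando la sacudida, obtenemos el snap: s(t) = 3·exp(t). De la ecuación del snap s(t) = 3·exp(t), sustituimos t = log(3) para obtener s = 9.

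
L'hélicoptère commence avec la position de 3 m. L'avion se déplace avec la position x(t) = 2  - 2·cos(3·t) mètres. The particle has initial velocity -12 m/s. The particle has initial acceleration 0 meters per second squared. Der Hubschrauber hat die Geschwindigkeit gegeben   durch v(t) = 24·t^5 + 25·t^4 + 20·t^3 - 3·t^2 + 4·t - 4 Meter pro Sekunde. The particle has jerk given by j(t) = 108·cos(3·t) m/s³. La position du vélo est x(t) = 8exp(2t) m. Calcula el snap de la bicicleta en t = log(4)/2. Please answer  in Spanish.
Para resolver esto, necesitamos tomar 4 derivadas de nuestra ecuación de la posición x(t) = 8·exp(2·t). Derivando la posición, obtenemos la velocidad: v(t) = 16·exp(2·t). Derivando la velocidad, obtenemos la aceleración: a(t) = 32·exp(2·t). La derivada de la aceleración da la sacudida: j(t) = 64·exp(2·t). La derivada de la sacudida da el snap: s(t) = 128·exp(2·t). De la ecuación del snap s(t) = 128·exp(2·t), sustituimos t = log(4)/2 para obtener s = 512.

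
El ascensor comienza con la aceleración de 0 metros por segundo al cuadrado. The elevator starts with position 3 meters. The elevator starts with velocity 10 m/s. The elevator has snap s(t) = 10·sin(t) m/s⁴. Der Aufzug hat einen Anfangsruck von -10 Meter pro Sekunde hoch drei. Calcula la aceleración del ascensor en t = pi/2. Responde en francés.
Nous devons intégrer notre équation du snap s(t) = 10·sin(t) 2 fois. En prenant ∫s(t)dt et en appliquant j(0) = -10, nous trouvons j(t) = -10·cos(t). L'intégrale du jerk est l'accélération. En utilisant a(0) = 0, nous obtenons a(t) = -10·sin(t). De l'équation de l'accélération a(t) = -10·sin(t), nous substituons t = pi/2 pour obtenir a = -10.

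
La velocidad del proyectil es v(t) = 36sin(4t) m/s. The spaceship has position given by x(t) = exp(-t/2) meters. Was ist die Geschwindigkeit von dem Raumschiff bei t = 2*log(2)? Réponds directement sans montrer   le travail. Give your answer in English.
At t = 2*log(2), v = -1/4.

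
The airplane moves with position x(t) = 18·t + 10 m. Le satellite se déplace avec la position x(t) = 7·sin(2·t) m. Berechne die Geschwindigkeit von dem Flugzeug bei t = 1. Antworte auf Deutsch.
Ausgehend von der Position x(t) = 18·t + 10, nehmen wir 1 Ableitung. Mit d/dt von x(t) finden wir v(t) = 18. Wir haben die Geschwindigkeit v(t) = 18. Durch Einsetzen von t = 1: v(1) = 18.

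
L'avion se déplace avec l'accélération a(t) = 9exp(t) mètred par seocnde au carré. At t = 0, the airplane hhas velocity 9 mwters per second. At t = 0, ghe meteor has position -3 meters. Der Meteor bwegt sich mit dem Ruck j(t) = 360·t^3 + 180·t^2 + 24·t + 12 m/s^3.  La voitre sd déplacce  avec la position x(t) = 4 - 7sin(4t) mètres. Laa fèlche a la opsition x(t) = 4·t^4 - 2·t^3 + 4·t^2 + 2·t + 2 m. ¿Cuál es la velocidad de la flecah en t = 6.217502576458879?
Partiendo de la posición x(t) = 4·t^4 - 2·t^3 + 4·t^2 + 2·t + 2, tomamos 1 derivada. Tomando d/dt de x(t), encontramos v(t) = 16·t^3 - 6·t^2 + 8·t + 2. Tenemos la velocidad v(t) = 16·t^3 - 6·t^2 + 8·t + 2. Sustituyendo t = 6.217502576458879: v(6.217502576458879) = 3665.42959738409.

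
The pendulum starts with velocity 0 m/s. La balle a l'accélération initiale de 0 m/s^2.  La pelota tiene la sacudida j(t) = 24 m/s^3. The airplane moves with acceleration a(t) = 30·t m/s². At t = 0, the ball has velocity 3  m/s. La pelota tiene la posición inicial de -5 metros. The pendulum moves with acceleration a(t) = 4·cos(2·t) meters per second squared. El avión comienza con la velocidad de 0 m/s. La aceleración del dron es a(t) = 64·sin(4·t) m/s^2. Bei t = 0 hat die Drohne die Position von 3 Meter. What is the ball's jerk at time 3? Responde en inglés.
We have jerk j(t) = 24. Substituting t = 3: j(3) = 24.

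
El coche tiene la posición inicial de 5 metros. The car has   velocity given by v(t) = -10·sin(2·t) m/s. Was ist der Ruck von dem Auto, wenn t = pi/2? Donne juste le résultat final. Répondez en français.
La réponse est 0.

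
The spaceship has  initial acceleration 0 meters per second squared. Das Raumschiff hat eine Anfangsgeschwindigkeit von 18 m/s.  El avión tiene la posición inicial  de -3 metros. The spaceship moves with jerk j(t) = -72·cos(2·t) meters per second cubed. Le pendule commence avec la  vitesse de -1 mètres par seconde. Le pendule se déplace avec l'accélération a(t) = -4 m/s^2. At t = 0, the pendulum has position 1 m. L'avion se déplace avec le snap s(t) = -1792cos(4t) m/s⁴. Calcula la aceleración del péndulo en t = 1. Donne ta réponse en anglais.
We have acceleration a(t) = -4. Substituting t = 1: a(1) = -4.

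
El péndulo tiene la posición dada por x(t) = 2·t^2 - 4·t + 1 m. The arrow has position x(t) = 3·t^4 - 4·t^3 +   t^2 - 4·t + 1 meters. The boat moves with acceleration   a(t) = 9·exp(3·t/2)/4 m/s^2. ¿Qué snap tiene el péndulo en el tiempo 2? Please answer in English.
We must differentiate our position equation x(t) = 2·t^2 - 4·t + 1 4 times. Differentiating position, we get velocity: v(t) = 4·t - 4. Differentiating velocity, we get acceleration: a(t) = 4. Taking d/dt of a(t), we find j(t) = 0. Differentiating jerk, we get snap: s(t) = 0. Using s(t) = 0 and substituting t = 2, we find s = 0.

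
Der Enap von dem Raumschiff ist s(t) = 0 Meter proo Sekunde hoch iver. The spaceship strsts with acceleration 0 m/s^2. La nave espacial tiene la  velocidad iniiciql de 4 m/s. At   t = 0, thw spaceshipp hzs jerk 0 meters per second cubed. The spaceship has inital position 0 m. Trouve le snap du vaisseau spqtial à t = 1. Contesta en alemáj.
Aus der Gleichung für den Snap s(t) = 0, setzen wir t = 1 ein und erhalten s = 0.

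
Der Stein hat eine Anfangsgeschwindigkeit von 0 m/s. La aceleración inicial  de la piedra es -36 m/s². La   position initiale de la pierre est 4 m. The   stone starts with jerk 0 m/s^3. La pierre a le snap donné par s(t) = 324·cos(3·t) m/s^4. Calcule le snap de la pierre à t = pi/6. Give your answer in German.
Mit s(t) = 324·cos(3·t) und Einsetzen von t = pi/6, finden wir s = 0.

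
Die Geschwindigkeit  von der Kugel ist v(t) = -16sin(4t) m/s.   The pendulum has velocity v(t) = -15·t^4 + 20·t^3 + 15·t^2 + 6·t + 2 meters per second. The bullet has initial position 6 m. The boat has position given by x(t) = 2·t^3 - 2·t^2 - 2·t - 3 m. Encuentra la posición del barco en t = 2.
De la ecuación de la posición x(t) = 2·t^3 - 2·t^2 - 2·t - 3, sustituimos t = 2 para obtener x = 1.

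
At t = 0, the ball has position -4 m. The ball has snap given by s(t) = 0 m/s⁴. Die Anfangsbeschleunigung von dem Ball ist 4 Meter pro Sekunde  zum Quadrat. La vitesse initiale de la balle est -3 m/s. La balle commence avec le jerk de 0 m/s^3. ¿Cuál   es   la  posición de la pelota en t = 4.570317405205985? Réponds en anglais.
To find the answer, we compute 4 antiderivatives of s(t) = 0. Finding the antiderivative of s(t) and using j(0) = 0: j(t) = 0. The integral of jerk is acceleration. Using a(0) = 4, we get a(t) = 4. The antiderivative of acceleration is velocity. Using v(0) = -3, we get v(t) = 4·t - 3. The integral of velocity, with x(0) = -4, gives position: x(t) = 2·t^2 - 3·t - 4. From the given position equation x(t) = 2·t^2 - 3·t - 4, we substitute t = 4.570317405205985 to get x = 24.0646501530396.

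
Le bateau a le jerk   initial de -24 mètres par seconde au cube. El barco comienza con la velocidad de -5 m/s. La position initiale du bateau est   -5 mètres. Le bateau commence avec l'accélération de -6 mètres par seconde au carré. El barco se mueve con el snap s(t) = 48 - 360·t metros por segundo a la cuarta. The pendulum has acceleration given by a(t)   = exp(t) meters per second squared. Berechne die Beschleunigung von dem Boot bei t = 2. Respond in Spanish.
Partiendo del snap s(t) = 48 - 360·t, tomamos 2 integrales. La antiderivada del snap, con j(0) = -24, da la sacudida: j(t) = -180·t^2 + 48·t - 24. La antiderivada de la sacudida, con a(0) = -6, da la aceleración: a(t) = -60·t^3 + 24·t^2 - 24·t - 6. De la ecuación de la aceleración a(t) = -60·t^3 + 24·t^2 - 24·t - 6, sustituimos t = 2 para obtener a = -438.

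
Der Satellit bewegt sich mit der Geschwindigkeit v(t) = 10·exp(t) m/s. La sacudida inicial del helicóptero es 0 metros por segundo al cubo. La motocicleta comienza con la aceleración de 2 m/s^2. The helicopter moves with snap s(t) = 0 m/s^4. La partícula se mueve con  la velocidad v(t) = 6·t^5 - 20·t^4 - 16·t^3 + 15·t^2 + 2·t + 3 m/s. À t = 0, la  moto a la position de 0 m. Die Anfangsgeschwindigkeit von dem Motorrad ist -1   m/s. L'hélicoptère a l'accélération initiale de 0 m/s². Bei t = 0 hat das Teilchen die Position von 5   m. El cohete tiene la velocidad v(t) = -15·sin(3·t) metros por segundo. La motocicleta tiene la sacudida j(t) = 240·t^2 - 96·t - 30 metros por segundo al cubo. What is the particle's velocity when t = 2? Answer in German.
Mit v(t) = 6·t^5 - 20·t^4 - 16·t^3 + 15·t^2 + 2·t + 3 und Einsetzen von t = 2, finden wir v = -189.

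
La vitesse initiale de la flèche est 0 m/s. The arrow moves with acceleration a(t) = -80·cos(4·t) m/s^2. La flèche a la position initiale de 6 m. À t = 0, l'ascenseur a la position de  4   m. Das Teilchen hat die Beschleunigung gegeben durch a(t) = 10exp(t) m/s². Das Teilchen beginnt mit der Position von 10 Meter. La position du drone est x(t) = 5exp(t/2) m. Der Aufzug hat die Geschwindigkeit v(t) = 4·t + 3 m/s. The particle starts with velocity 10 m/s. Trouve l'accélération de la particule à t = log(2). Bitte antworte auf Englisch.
Using a(t) = 10·exp(t) and substituting t = log(2), we find a = 20.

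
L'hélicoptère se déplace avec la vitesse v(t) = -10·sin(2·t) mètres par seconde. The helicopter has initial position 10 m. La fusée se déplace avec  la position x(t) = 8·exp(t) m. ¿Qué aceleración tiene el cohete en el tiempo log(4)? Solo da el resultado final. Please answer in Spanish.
La aceleración en t = log(4) es a = 32.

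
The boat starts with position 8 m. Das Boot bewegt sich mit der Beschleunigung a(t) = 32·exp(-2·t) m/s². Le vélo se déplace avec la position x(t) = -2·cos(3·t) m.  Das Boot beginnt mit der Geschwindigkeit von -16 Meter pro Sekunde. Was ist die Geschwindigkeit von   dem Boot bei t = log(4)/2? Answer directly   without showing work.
Die Antwort ist -4.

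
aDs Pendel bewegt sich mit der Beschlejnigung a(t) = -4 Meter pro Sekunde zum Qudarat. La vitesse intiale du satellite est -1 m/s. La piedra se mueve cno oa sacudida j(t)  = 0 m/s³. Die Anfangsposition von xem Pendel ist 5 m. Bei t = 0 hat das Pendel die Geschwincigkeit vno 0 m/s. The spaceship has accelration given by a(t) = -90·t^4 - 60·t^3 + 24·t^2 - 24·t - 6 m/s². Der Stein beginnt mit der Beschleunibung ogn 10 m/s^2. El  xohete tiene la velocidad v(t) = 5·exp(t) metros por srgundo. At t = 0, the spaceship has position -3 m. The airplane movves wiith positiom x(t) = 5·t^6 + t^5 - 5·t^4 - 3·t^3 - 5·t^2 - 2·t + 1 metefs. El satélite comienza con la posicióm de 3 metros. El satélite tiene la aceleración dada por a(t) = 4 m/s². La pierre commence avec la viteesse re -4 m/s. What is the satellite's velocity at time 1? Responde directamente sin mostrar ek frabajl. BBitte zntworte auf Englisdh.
The answer is 3.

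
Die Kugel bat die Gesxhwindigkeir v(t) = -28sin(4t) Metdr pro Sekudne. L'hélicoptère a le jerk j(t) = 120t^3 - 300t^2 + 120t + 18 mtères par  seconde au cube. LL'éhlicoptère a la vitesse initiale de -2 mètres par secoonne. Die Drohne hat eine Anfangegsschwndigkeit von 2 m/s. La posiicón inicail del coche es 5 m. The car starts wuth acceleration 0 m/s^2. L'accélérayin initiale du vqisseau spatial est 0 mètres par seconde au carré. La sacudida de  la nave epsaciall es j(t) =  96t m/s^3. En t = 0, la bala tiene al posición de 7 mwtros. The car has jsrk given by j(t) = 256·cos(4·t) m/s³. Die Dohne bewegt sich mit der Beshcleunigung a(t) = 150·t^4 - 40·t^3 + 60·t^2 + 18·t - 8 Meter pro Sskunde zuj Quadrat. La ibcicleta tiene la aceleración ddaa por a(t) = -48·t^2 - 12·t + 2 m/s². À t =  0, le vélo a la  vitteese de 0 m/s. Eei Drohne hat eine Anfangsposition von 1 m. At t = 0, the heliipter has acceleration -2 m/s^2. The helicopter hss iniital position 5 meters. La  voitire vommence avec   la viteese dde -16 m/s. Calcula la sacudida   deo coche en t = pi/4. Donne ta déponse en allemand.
Mit j(t) = 256·cos(4·t) und Einsetzen von t = pi/4, finden wir j = -256.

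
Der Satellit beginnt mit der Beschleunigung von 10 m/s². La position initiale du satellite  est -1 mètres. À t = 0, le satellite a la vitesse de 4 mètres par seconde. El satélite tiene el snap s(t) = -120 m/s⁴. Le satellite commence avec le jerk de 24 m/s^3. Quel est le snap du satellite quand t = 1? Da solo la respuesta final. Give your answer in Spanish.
La respuesta es -120.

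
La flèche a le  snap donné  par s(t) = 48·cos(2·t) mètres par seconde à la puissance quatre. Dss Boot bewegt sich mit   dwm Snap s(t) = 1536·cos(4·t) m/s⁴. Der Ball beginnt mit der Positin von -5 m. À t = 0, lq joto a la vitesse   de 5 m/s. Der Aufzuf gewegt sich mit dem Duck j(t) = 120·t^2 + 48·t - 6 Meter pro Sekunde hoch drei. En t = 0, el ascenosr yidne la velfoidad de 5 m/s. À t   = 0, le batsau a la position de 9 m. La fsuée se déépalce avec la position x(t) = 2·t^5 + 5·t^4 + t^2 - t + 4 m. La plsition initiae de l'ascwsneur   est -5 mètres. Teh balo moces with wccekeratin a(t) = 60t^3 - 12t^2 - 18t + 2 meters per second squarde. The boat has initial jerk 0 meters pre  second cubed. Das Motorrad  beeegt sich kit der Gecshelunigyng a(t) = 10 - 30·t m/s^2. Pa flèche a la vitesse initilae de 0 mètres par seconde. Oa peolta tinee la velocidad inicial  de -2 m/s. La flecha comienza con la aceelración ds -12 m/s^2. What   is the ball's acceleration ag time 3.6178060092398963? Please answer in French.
De l'équation de l'accélération a(t) = 60·t^3 - 12·t^2 - 18·t + 2, nous substituons t = 3.6178060092398963 pour obtenir a = 2620.92089603991.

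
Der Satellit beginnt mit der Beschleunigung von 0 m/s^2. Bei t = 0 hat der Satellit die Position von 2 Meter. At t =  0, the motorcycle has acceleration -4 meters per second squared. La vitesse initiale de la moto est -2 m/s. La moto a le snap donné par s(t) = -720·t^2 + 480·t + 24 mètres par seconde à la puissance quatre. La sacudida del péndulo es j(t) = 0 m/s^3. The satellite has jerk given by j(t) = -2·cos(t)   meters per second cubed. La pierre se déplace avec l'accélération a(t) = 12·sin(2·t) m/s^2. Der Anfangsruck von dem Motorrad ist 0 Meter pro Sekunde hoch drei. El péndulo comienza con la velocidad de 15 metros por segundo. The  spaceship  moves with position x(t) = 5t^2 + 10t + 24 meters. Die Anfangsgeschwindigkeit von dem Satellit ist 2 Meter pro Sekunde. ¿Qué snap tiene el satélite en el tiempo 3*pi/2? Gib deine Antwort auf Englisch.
Starting from jerk j(t) = -2·cos(t), we take 1 derivative. Differentiating jerk, we get snap: s(t) = 2·sin(t). We have snap s(t) = 2·sin(t). Substituting t = 3*pi/2: s(3*pi/2) = -2.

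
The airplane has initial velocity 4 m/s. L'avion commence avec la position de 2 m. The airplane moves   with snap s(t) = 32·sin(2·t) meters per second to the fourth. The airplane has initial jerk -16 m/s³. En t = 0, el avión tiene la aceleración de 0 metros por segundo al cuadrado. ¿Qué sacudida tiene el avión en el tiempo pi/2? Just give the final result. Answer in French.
À t = pi/2, j = 16.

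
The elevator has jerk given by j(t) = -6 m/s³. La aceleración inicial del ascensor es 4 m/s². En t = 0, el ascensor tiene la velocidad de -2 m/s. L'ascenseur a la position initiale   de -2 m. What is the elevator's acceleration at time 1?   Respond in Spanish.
Debemos encontrar la antiderivada de nuestra ecuación de la sacudida j(t) = -6 1 vez. Integrando la sacudida y usando la condición inicial a(0) = 4, obtenemos a(t) = 4 - 6·t. De la ecuación de la aceleración a(t) = 4 - 6·t, sustituimos t = 1 para obtener a = -2.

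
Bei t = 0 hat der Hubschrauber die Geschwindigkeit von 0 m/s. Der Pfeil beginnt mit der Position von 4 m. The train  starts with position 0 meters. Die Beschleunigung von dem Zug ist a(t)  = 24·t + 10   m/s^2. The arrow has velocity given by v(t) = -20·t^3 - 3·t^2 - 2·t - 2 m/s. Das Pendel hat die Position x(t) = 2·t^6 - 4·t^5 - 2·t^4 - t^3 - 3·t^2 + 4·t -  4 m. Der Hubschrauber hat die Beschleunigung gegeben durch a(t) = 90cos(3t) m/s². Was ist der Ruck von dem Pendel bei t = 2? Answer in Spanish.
Para resolver esto, necesitamos tomar 3 derivadas de nuestra ecuación de la posición x(t) = 2·t^6 - 4·t^5 - 2·t^4 - t^3 - 3·t^2 + 4·t - 4. La derivada de la posición da la velocidad: v(t) = 12·t^5 - 20·t^4 - 8·t^3 - 3·t^2 - 6·t + 4. La derivada de la velocidad da la aceleración: a(t) = 60·t^4 - 80·t^3 - 24·t^2 - 6·t - 6. La derivada de la aceleración da la sacudida: j(t) = 240·t^3 - 240·t^2 - 48·t - 6. Tenemos la sacudida j(t) = 240·t^3 - 240·t^2 - 48·t - 6. Sustituyendo t = 2: j(2) = 858.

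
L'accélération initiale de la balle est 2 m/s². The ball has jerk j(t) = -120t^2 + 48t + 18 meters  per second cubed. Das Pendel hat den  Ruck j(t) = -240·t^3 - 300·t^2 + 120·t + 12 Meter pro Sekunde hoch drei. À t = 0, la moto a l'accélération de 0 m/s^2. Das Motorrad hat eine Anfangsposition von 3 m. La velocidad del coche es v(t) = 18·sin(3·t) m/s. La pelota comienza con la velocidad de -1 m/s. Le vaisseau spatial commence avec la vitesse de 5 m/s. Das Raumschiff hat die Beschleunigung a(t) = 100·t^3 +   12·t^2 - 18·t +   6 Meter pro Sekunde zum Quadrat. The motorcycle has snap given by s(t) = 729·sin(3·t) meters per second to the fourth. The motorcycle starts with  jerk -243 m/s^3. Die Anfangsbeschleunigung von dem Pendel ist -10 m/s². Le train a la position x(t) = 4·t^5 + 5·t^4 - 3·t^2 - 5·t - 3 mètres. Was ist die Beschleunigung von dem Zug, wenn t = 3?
Um dies zu lösen, müssen wir 2 Ableitungen unserer Gleichung für die Position x(t) = 4·t^5 + 5·t^4 - 3·t^2 - 5·t - 3 nehmen. Mit d/dt von x(t) finden wir v(t) = 20·t^4 + 20·t^3 - 6·t - 5. Durch Ableiten von der Geschwindigkeit erhalten wir die Beschleunigung: a(t) = 80·t^3 + 60·t^2 - 6. Wir haben die Beschleunigung a(t) = 80·t^3 + 60·t^2 - 6. Durch Einsetzen von t = 3: a(3) = 2694.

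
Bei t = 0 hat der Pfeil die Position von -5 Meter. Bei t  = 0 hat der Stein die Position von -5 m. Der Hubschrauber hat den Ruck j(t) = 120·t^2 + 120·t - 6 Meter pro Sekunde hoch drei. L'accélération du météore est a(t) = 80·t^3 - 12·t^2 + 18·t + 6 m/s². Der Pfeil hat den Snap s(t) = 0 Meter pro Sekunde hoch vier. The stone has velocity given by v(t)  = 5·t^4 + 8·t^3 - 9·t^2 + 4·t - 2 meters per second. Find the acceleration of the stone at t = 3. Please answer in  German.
Ausgehend von der Geschwindigkeit v(t) = 5·t^4 + 8·t^3 - 9·t^2 + 4·t - 2, nehmen wir 1 Ableitung. Mit d/dt von v(t) finden wir a(t) = 20·t^3 + 24·t^2 - 18·t + 4. Wir haben die Beschleunigung a(t) = 20·t^3 + 24·t^2 - 18·t + 4. Durch Einsetzen von t = 3: a(3) = 706.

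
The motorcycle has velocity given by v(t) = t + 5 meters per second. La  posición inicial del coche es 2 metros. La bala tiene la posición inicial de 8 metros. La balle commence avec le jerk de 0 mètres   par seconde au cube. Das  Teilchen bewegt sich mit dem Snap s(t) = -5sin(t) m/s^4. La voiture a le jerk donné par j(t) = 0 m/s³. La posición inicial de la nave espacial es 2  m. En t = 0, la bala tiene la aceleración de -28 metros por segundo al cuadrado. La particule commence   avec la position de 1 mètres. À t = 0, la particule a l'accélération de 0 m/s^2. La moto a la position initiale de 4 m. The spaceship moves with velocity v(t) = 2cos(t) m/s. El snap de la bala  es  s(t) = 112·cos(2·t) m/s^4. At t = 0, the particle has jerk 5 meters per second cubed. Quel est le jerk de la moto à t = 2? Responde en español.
Para resolver esto, necesitamos tomar 2 derivadas de nuestra ecuación de la velocidad v(t) = t + 5. La derivada de la velocidad da la aceleración: a(t) = 1. La derivada de la aceleración da la sacudida: j(t) = 0. De la ecuación de la sacudida j(t) = 0, sustituimos t = 2 para obtener j = 0.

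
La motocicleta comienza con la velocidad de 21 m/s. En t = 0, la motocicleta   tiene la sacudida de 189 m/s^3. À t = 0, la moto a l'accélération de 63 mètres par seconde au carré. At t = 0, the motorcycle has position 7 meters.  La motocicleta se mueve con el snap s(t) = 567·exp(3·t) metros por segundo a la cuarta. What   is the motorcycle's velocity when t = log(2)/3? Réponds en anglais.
To solve this, we need to take 3 antiderivatives of our snap equation s(t) = 567·exp(3·t). The integral of snap is jerk. Using j(0) = 189, we get j(t) = 189·exp(3·t). Integrating jerk and using the initial condition a(0) = 63, we get a(t) = 63·exp(3·t). The integral of acceleration, with v(0) = 21, gives velocity: v(t) = 21·exp(3·t). We have velocity v(t) = 21·exp(3·t). Substituting t = log(2)/3: v(log(2)/3) = 42.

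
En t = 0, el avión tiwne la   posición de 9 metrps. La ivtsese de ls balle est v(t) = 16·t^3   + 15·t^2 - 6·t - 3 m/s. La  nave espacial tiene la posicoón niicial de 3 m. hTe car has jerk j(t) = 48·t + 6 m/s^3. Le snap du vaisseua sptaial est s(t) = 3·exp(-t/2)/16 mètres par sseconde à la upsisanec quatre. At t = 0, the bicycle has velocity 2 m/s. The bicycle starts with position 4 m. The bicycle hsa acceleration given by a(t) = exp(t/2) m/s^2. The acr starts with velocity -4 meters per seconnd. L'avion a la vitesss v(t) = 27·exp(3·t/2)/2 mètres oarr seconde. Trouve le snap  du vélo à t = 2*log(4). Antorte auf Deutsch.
Ausgehend von der Beschleunigung a(t) = exp(t/2), nehmen wir 2 Ableitungen. Durch Ableiten von der Beschleunigung erhalten wir den Ruck: j(t) = exp(t/2)/2. Mit d/dt von j(t) finden wir s(t) = exp(t/2)/4. Wir haben den Snap s(t) = exp(t/2)/4. Durch Einsetzen von t = 2*log(4): s(2*log(4)) = 1.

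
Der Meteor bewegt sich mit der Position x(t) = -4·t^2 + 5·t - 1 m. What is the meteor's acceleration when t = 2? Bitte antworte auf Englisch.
Starting from position x(t) = -4·t^2 + 5·t - 1, we take 2 derivatives. Differentiating position, we get velocity: v(t) = 5 - 8·t. The derivative of velocity gives acceleration: a(t) = -8. We have acceleration a(t) = -8. Substituting t = 2: a(2) = -8.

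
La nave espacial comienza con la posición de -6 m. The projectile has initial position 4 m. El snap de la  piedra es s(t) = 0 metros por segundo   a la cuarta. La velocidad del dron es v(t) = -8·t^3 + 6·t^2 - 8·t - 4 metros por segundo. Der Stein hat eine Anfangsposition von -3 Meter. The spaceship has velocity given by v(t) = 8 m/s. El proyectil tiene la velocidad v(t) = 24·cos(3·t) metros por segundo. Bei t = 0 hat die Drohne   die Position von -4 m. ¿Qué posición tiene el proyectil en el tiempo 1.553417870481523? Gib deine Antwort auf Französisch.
En partant de la vitesse v(t) = 24·cos(3·t), nous prenons 1 intégrale. L'intégrale de la vitesse, avec x(0) = 4, donne la position: x(t) = 8·sin(3·t) + 4. En utilisant x(t) = 8·sin(3·t) + 4 et en substituant t = 1.553417870481523, nous trouvons x = -3.98913007568201.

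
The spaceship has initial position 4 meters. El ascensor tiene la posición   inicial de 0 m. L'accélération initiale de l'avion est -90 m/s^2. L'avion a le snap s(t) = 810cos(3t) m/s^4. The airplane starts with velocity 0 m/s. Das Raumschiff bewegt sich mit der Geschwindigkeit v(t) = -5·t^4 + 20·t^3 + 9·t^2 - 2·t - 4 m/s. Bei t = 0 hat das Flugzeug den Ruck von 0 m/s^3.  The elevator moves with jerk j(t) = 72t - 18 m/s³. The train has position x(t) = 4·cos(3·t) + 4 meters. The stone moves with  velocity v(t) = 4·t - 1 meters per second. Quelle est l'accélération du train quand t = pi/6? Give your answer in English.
We must differentiate our position equation x(t) = 4·cos(3·t) + 4 2 times. The derivative of position gives velocity: v(t) = -12·sin(3·t). The derivative of velocity gives acceleration: a(t) = -36·cos(3·t). From the given acceleration equation a(t) = -36·cos(3·t), we substitute t = pi/6 to get a = 0.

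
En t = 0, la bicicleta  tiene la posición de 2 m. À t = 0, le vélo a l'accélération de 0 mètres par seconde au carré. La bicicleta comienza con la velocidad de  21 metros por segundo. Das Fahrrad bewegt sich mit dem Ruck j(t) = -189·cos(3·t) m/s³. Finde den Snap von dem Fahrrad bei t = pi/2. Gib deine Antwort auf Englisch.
Starting from jerk j(t) = -189·cos(3·t), we take 1 derivative. Differentiating jerk, we get snap: s(t) = 567·sin(3·t). We have snap s(t) = 567·sin(3·t). Substituting t = pi/2: s(pi/2) = -567.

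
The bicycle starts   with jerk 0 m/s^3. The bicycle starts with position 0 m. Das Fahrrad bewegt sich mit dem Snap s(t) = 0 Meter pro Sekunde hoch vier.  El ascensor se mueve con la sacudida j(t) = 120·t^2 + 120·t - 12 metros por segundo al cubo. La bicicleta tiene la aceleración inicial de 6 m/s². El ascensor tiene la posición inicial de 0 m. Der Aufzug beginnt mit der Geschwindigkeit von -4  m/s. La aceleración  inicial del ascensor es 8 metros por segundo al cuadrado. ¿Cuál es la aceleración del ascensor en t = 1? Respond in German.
Um dies zu lösen, müssen wir 1 Integral unserer Gleichung für den Ruck j(t) = 120·t^2 + 120·t - 12 finden. Die Stammfunktion von dem Ruck ist die Beschleunigung. Mit a(0) = 8 erhalten wir a(t) = 40·t^3 + 60·t^2 - 12·t + 8. Mit a(t) = 40·t^3 + 60·t^2 - 12·t + 8 und Einsetzen von t = 1, finden wir a = 96.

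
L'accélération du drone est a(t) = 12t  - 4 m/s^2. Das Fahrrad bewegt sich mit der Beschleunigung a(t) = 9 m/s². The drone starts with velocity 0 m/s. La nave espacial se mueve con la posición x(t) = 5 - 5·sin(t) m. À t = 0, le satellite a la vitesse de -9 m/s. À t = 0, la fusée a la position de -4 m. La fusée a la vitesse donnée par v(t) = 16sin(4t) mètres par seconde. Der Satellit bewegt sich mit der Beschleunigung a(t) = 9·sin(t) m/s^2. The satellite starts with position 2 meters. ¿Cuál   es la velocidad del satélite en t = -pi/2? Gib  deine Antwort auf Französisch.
Nous devons intégrer notre équation de l'accélération a(t) = 9·sin(t) 1 fois. En prenant ∫a(t)dt et en appliquant v(0) = -9, nous trouvons v(t) = -9·cos(t). De l'équation de la vitesse v(t) = -9·cos(t), nous substituons t = -pi/2 pour obtenir v = 0.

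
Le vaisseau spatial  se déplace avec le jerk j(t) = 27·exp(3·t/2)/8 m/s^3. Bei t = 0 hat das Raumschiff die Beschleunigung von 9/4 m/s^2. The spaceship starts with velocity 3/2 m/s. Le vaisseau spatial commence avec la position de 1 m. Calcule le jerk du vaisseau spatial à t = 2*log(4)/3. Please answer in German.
Wir haben den Ruck j(t) = 27·exp(3·t/2)/8. Durch Einsetzen von t = 2*log(4)/3: j(2*log(4)/3) = 27/2.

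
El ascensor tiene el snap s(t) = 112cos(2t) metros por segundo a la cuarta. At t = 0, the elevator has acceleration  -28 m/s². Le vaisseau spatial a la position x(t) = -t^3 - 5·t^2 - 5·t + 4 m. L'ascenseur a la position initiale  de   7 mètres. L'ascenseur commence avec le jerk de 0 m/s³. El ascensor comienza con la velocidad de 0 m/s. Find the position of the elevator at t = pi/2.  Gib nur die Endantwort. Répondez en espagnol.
La respuesta es -7.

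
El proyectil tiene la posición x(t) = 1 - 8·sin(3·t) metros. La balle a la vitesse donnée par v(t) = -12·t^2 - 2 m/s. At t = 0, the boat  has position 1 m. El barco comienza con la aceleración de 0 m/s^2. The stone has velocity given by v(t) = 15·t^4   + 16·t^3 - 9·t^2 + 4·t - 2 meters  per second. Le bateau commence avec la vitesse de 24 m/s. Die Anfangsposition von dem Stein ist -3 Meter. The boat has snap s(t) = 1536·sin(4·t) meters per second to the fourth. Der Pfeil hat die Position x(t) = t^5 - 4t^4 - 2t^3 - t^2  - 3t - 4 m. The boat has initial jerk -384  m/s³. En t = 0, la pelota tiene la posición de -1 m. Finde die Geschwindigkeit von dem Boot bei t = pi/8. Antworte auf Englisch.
We must find the integral of our snap equation s(t) = 1536·sin(4·t) 3 times. Taking ∫s(t)dt and applying j(0) = -384, we find j(t) = -384·cos(4·t). Integrating jerk and using the initial condition a(0) = 0, we get a(t) = -96·sin(4·t). Finding the antiderivative of a(t) and using v(0) = 24: v(t) = 24·cos(4·t). Using v(t) = 24·cos(4·t) and substituting t = pi/8, we find v = 0.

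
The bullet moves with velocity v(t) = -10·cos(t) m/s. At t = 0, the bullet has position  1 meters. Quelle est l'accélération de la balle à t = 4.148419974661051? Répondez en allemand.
Um dies zu lösen, müssen wir 1 Ableitung unserer Gleichung für die Geschwindigkeit v(t) = -10·cos(t) nehmen. Mit d/dt von v(t) finden wir a(t) = 10·sin(t). Wir haben die Beschleunigung a(t) = 10·sin(t). Durch Einsetzen von t = 4.148419974661051: a(4.148419974661051) = -8.45140162089993.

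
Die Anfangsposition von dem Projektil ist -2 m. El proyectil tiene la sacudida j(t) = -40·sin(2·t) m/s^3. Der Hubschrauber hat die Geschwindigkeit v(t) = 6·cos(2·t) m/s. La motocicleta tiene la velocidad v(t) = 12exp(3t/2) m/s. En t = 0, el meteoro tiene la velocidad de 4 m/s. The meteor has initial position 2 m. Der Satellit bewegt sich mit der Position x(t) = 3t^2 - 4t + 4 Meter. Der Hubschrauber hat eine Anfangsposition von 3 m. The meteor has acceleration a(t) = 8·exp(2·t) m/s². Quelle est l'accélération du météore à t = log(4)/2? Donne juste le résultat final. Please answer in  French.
La réponse est 32.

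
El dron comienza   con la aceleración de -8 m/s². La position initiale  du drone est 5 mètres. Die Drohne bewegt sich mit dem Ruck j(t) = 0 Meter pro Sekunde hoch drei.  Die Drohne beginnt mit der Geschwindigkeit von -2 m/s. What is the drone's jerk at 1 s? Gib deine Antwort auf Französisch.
Nous avons le jerk j(t) = 0. En substituant t = 1: j(1) = 0.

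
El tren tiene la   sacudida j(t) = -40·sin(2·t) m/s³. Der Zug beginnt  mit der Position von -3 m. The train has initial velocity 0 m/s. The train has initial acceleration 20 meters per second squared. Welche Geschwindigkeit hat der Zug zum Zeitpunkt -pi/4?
Wir müssen die Stammfunktion unserer Gleichung für den Ruck j(t) = -40·sin(2·t) 2-mal finden. Die Stammfunktion von dem Ruck ist die Beschleunigung. Mit a(0) = 20 erhalten wir a(t) = 20·cos(2·t). Das Integral von der Beschleunigung ist die Geschwindigkeit. Mit v(0) = 0 erhalten wir v(t) = 10·sin(2·t). Aus der Gleichung für die Geschwindigkeit v(t) = 10·sin(2·t), setzen wir t = -pi/4 ein und erhalten v = -10.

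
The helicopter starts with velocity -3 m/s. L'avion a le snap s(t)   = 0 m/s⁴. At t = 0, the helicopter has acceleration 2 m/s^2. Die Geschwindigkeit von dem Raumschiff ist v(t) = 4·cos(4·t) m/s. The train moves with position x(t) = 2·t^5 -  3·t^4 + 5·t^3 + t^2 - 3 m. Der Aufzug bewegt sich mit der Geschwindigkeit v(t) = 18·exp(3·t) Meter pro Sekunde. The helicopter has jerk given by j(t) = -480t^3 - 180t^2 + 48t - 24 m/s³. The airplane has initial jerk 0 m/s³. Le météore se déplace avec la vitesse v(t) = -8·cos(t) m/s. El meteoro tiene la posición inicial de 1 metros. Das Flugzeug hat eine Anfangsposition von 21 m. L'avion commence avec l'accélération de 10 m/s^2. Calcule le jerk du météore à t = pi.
Nous devons dériver notre équation de la vitesse v(t) = -8·cos(t) 2 fois. La dérivée de la vitesse donne l'accélération: a(t) = 8·sin(t). En dérivant l'accélération, nous obtenons le jerk: j(t) = 8·cos(t). De l'équation du jerk j(t) = 8·cos(t), nous substituons t = pi pour obtenir j = -8.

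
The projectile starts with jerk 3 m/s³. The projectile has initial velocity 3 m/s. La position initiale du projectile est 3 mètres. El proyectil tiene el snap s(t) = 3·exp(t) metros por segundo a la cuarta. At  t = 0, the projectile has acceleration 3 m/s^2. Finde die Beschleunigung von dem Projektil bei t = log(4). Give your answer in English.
We must find the integral of our snap equation s(t) = 3·exp(t) 2 times. The integral of snap, with j(0) = 3, gives jerk: j(t) = 3·exp(t). Integrating jerk and using the initial condition a(0) = 3, we get a(t) = 3·exp(t). Using a(t) = 3·exp(t) and substituting t = log(4), we find a = 12.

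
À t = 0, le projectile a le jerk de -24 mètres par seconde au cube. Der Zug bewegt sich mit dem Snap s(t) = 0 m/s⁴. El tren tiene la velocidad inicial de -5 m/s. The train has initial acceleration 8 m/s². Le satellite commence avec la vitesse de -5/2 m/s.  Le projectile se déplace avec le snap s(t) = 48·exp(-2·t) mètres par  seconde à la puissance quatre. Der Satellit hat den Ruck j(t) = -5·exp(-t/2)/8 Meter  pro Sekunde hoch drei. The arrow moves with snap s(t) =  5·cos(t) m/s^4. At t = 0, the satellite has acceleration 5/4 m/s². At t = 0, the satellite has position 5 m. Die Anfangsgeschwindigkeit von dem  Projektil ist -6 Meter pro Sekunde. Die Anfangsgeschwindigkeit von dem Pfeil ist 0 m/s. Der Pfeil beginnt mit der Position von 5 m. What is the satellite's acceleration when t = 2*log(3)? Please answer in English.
To solve this, we need to take 1 antiderivative of our jerk equation j(t) = -5·exp(-t/2)/8. Taking ∫j(t)dt and applying a(0) = 5/4, we find a(t) = 5·exp(-t/2)/4. We have acceleration a(t) = 5·exp(-t/2)/4. Substituting t = 2*log(3): a(2*log(3)) = 5/12.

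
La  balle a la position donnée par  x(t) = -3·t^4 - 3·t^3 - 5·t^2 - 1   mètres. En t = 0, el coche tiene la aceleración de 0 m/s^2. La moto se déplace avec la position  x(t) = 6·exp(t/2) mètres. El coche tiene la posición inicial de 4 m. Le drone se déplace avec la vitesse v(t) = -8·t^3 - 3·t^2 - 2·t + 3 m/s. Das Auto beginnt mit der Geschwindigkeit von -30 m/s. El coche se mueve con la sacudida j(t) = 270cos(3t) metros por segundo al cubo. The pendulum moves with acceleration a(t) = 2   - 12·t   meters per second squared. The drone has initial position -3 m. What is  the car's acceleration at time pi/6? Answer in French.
Nous devons trouver la primitive de notre équation du jerk j(t) = 270·cos(3·t) 1 fois. En intégrant le jerk et en utilisant la condition initiale a(0) = 0, nous obtenons a(t) = 90·sin(3·t). Nous avons l'accélération a(t) = 90·sin(3·t). En substituant t = pi/6: a(pi/6) = 90.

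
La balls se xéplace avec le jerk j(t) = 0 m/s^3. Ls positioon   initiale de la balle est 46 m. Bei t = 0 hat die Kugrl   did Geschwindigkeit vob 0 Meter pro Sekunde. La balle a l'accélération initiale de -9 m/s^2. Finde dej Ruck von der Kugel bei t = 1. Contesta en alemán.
Aus der Gleichung für den Ruck j(t) = 0, setzen wir t = 1 ein und erhalten j = 0.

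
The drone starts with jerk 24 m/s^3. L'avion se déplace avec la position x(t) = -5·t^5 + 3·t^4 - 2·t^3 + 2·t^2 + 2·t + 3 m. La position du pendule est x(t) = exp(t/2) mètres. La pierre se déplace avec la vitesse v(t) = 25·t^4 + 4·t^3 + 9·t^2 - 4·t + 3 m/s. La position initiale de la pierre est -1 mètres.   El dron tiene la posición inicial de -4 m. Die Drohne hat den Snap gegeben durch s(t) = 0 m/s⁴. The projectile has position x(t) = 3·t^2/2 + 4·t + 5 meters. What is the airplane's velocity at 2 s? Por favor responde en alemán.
Wir müssen unsere Gleichung für die Position x(t) = -5·t^5 + 3·t^4 - 2·t^3 + 2·t^2 + 2·t + 3 1-mal ableiten. Durch Ableiten von der Position erhalten wir die Geschwindigkeit: v(t) = -25·t^4 + 12·t^3 - 6·t^2 + 4·t + 2. Aus der Gleichung für die Geschwindigkeit v(t) = -25·t^4 + 12·t^3 - 6·t^2 + 4·t + 2, setzen wir t = 2 ein und erhalten v = -318.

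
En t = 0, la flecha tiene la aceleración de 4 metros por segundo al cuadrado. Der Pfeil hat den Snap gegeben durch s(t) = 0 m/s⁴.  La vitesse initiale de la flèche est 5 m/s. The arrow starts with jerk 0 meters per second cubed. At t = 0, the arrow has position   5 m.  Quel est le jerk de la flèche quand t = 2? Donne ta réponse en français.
Nous devons intégrer notre équation du snap s(t) = 0 1 fois. L'intégrale du snap, avec j(0) = 0, donne le jerk: j(t) = 0. De l'équation du jerk j(t) = 0, nous substituons t = 2 pour obtenir j = 0.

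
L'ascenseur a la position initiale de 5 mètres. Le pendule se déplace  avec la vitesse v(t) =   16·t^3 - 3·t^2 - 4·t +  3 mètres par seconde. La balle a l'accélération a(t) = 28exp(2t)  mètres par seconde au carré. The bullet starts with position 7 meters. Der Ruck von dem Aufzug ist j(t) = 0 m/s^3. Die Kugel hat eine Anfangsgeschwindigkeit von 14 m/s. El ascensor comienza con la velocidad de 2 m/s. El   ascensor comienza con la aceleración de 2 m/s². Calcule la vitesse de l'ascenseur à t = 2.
Nous devons trouver la primitive de notre équation du jerk j(t) = 0 2 fois. L'intégrale du jerk est l'accélération. En utilisant a(0) = 2, nous obtenons a(t) = 2. En intégrant l'accélération et en utilisant la condition initiale v(0) = 2, nous obtenons v(t) = 2·t + 2. Nous avons la vitesse v(t) = 2·t + 2. En substituant t = 2: v(2) = 6.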